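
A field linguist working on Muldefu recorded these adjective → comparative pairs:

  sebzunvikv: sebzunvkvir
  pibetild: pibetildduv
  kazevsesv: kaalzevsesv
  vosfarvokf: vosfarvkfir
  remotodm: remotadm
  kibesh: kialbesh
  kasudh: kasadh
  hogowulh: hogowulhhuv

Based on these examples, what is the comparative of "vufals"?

vufalssuv

hogowulh and kibesh both end in -h yet inflect differently (hogowulhhuv, kialbesh), so the final letter is not what conditions the rule; the second-to-last letter is.
"vufals" has second-to-last letter 'l'. The stems whose second-to-last letter is 'l' (pibetild → pibetildduv, hogowulh → hogowulhhuv) double the final consonant and add -uv.
So vufals → vufalssuv.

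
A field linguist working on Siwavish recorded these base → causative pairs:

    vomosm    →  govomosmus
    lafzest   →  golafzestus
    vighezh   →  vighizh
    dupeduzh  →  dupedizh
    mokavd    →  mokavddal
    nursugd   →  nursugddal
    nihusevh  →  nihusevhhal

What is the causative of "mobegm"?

mobegmmal

vighezh and nihusevh both end in -h yet inflect differently (vighizh, nihusevhhal), so the final letter is not what conditions the rule; the second-to-last letter is.
"mobegm" has second-to-last letter 'g'. The one such stem in the data (nursugd → nursugddal) doubles the final consonant and adds -al (as do mokavd, nihusevh), so the same rule applies.
So mobegm → mobegmmal.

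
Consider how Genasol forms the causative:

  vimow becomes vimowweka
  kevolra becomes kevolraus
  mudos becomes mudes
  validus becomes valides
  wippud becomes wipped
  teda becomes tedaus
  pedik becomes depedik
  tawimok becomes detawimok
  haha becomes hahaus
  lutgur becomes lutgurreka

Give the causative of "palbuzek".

vimow and tawimok both have last vowel 'o' yet inflect differently (vimowweka, detawimok), so the last vowel is not what conditions the rule; the final letter is.
"palbuzek" ends in -k. The stems ending in -k (pedik → depedik, tawimok → detawimok) add the prefix de-.
So palbuzek → depalbuzek.

depalbuzek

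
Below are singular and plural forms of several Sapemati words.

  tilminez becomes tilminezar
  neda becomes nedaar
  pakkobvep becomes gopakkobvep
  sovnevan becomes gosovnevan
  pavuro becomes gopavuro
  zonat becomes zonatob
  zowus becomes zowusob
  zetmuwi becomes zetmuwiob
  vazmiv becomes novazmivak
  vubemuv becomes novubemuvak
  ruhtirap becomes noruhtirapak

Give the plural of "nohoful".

nohofular

pakkobvep and ruhtirap both end in -p yet inflect differently (gopakkobvep, noruhtirapak), so the final letter is not what conditions the rule; the first letter is.
"nohoful" begins with n-. The one such stem in the data (neda → nedaar) adds -ar, so the same rule applies.
The other patterns: stems beginning with p- or s- add the prefix go-; stems beginning with z- add -ob; stems beginning with r- or v- add no- … -ak around the stem.
So nohoful → nohofular.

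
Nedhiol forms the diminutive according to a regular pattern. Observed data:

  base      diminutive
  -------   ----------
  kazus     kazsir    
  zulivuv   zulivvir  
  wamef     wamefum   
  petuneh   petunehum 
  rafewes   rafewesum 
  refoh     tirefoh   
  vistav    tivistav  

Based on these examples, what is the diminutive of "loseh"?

kazus and rafewes both end in -s yet inflect differently (kazsir, rafewesum), so the final letter is not what conditions the rule; the last vowel is.
"loseh" has last vowel 'e'. The stems whose last vowel is 'e' (wamef → wamefum, petuneh → petunehum, rafewes → rafewesum) add -um.
The other patterns: stems whose last vowel is 'u' delete the last vowel and add -ir; stems whose last vowel is 'a' or 'o' add the prefix ti-.
So loseh → losehum.

losehum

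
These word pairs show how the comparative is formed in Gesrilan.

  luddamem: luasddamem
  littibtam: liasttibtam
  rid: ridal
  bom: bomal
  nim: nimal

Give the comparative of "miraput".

miasraput

luddamem and bom both end in -m yet inflect differently (luasddamem, bomal), so the final letter is not what conditions the rule; the number of vowels is.
"miraput" has 3 vowels. The stems with 3 vowels (luddamem → luasddamem, littibtam → liasttibtam) insert -as- after the first vowel.
So miraput → miasraput.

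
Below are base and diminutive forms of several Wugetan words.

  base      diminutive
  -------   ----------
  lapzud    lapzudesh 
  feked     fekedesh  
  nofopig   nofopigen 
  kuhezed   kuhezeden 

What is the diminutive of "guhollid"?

"guhollid" has 3 vowels. The stems with 3 vowels (nofopig → nofopigen, kuhezed → kuhezeden) add -en.
So guhollid → guholliden.

guholliden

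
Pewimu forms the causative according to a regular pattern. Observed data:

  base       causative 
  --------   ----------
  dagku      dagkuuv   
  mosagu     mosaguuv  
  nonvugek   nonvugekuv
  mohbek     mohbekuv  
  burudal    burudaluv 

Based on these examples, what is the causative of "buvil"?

buviluv

Every pair shown (dagku → dagkuuv, mosagu → mosaguuv, nonvugek → nonvugekuv, …) follows the same rule: add -uv.
So buvil → buviluv.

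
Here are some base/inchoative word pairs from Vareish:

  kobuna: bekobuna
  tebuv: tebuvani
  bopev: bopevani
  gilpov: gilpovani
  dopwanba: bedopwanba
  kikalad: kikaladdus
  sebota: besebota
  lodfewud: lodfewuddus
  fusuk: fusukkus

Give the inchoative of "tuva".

tebuv and fusuk both have last vowel 'u' yet inflect differently (tebuvani, fusukkus), so the last vowel is not what conditions the rule; the final letter is.
"tuva" ends in -a. The stems ending in -a (dopwanba → bedopwanba, kobuna → bekobuna, sebota → besebota) add the prefix be-.
The other patterns: stems ending in -v add -ani; stems ending in -d or -k double the final consonant and add -us.
So tuva → betuva.

betuva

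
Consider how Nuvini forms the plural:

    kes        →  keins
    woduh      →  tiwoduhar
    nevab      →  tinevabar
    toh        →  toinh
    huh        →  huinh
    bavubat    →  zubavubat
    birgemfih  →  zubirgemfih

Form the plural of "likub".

toh and woduh both end in -h yet inflect differently (toinh, tiwoduhar), so the final letter is not what conditions the rule; the number of vowels is.
"likub" has 2 vowels. The stems with 2 vowels (nevab → tinevabar, woduh → tiwoduhar) add ti- … -ar around the stem.
So likub → tilikubar.

tilikubar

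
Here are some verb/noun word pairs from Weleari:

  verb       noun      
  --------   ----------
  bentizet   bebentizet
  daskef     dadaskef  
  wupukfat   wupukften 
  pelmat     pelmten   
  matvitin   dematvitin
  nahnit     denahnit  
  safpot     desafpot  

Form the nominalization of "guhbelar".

guhbelren

"guhbelar" has last vowel 'a'. The stems whose last vowel is 'a' (wupukfat → wupukften, pelmat → pelmten) delete the last vowel and add -en.
The other patterns: stems whose last vowel is 'e' repeat the first consonant+vowel as a prefix; stems whose last vowel is 'i' or 'o' add the prefix de-.
So guhbelar → guhbelren.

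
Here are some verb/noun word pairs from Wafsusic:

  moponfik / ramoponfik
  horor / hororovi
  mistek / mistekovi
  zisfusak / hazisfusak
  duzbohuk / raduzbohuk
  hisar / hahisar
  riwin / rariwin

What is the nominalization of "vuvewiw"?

ravuvewiw

horor and hisar both end in -r yet inflect differently (hororovi, hahisar), so the final letter is not what conditions the rule; the last vowel is.
"vuvewiw" has last vowel 'i'. The stems whose last vowel is 'i' (moponfik → ramoponfik, riwin → rariwin) add the prefix ra-.
The other patterns: stems whose last vowel is 'e' or 'o' add -ovi; stems whose last vowel is 'a' add the prefix ha-.
So vuvewiw → ravuvewiw.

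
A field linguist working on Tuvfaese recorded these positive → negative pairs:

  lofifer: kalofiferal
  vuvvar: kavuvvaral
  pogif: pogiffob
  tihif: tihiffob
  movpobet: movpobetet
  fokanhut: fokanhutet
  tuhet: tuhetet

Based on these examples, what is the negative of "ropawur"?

lofifer and movpobet both have last vowel 'e' yet inflect differently (kalofiferal, movpobetet), so the last vowel is not what conditions the rule; the final letter is.
"ropawur" ends in -r. The stems ending in -r (lofifer → kalofiferal, vuvvar → kavuvvaral) add ka- … -al around the stem.
The other patterns: stems ending in -f double the final consonant and add -ob; stems ending in -t add -et.
So ropawur → karopawural.

karopawural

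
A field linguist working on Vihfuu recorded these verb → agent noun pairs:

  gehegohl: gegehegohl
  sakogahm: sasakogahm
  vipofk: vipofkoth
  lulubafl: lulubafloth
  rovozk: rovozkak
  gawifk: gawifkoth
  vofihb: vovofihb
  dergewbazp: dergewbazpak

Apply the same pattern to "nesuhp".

nenesuhp

"nesuhp" has second-to-last letter 'h'. The stems whose second-to-last letter is 'h' (vofihb → vovofihb, gehegohl → gegehegohl, sakogahm → sasakogahm) repeat the first consonant+vowel as a prefix.
So nesuhp → nenesuhp.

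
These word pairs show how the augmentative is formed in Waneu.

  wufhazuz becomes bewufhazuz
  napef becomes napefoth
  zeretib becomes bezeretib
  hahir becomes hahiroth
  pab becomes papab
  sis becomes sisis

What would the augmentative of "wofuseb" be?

"wofuseb" has 3 vowels. The stems with 3 vowels (wufhazuz → bewufhazuz, zeretib → bezeretib) add the prefix be-.
The other patterns: stems with 1 vowel repeat the first consonant+vowel as a prefix; stems with 2 vowels add -oth.
So wofuseb → bewofuseb.

bewofuseb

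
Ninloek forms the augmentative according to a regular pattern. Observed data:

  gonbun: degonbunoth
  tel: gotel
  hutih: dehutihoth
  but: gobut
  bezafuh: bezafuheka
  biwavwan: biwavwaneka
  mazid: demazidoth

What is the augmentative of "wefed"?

dewefedoth

"wefed" has 2 vowels. The stems with 2 vowels (mazid → demazidoth, gonbun → degonbunoth, hutih → dehutihoth) add de- … -oth around the stem.
So wefed → dewefedoth.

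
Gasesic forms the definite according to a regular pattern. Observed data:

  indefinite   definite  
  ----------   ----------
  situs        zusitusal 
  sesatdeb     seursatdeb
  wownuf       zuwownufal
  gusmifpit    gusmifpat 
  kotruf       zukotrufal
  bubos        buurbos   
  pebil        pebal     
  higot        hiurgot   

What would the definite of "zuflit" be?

situs and bubos both end in -s yet inflect differently (zusitusal, buurbos), so the final letter is not what conditions the rule; the last vowel is.
"zuflit" has last vowel 'i'. The stems whose last vowel is 'i' (pebil → pebal, gusmifpit → gusmifpat) change the last vowel to 'a'.
The other patterns: stems whose last vowel is 'u' add zu- … -al around the stem; stems whose last vowel is 'e' or 'o' insert -ur- after the first vowel.
So zuflit → zuflat.

zuflat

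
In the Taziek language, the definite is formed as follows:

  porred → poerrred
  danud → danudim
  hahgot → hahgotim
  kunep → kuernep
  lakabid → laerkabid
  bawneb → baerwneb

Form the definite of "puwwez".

danud and lakabid both end in -d yet inflect differently (danudim, laerkabid), so the final letter is not what conditions the rule; the last vowel is.
"puwwez" has last vowel 'e'. The stems whose last vowel is 'e' (bawneb → baerwneb, porred → poerrred, kunep → kuernep) insert -er- after the first vowel.
So puwwez → puerwwez.

puerwwez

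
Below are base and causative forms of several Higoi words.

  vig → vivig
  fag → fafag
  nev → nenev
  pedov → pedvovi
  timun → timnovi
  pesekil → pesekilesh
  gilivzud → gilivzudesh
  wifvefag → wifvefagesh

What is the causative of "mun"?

nev and pedov both end in -v yet inflect differently (nenev, pedvovi), so the final letter is not what conditions the rule; the number of vowels is.
"mun" has 1 vowel. The stems with 1 vowel (vig → vivig, fag → fafag, nev → nenev) repeat the first consonant+vowel as a prefix.
The other patterns: stems with 2 vowels delete the last vowel and add -ovi; stems with 3 vowels add -esh.
So mun → mumun.

mumun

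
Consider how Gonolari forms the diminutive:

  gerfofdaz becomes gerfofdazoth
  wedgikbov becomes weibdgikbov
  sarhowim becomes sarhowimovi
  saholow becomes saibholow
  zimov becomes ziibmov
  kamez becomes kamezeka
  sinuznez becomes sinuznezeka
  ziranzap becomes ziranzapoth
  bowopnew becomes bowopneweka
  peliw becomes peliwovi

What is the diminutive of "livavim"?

"livavim" has last vowel 'i'. The stems whose last vowel is 'i' (peliw → peliwovi, sarhowim → sarhowimovi) add -ovi.
So livavim → livavimovi.

livavimovi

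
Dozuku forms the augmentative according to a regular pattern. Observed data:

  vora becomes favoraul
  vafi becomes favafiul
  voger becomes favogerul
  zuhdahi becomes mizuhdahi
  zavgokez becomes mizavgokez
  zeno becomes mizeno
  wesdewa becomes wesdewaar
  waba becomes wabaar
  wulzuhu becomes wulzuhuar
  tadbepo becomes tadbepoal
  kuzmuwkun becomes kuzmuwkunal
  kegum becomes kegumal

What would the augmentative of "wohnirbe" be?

wohnirbear

vafi and zuhdahi both end in -i yet inflect differently (favafiul, mizuhdahi), so the final letter is not what conditions the rule; the first letter is.
"wohnirbe" begins with w-. The stems beginning with w- (wesdewa → wesdewaar, waba → wabaar, wulzuhu → wulzuhuar) add -ar.
So wohnirbe → wohnirbear.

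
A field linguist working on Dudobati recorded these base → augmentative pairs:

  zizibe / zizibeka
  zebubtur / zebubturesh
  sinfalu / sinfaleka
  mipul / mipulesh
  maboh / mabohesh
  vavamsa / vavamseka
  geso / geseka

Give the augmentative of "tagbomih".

zebubtur and sinfalu both have last vowel 'u' yet inflect differently (zebubturesh, sinfaleka), so the last vowel is not what conditions the rule; whether the stem ends in a vowel or a consonant is.
"tagbomih" ends in a consonant. The stems ending in a consonant (zebubtur → zebubturesh, maboh → mabohesh, mipul → mipulesh) add -esh.
So tagbomih → tagbomihesh.

tagbomihesh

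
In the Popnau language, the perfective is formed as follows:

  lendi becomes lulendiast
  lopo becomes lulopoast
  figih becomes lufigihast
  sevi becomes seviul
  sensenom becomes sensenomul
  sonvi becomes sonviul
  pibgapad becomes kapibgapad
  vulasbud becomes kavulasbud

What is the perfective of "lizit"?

lulizitast

lendi and sevi both end in -i yet inflect differently (lulendiast, seviul), so the final letter is not what conditions the rule; the first letter is.
"lizit" begins with l-. The stems beginning with l- (lendi → lulendiast, lopo → lulopoast) add lu- … -ast around the stem.
The other patterns: stems beginning with s- add -ul; stems beginning with p- or v- add the prefix ka-.
So lizit → lulizitast.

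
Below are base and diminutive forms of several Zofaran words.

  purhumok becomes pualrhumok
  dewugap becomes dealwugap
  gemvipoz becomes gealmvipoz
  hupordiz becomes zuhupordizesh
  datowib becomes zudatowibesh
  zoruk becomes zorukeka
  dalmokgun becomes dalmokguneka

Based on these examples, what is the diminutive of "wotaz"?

gemvipoz and hupordiz both end in -z yet inflect differently (gealmvipoz, zuhupordizesh), so the final letter is not what conditions the rule; the last vowel is.
"wotaz" has last vowel 'a'. The one such stem in the data (dewugap → dealwugap) inserts -al- after the first vowel (as do purhumok, gemvipoz), so the same rule applies.
So wotaz → woaltaz.

woaltaz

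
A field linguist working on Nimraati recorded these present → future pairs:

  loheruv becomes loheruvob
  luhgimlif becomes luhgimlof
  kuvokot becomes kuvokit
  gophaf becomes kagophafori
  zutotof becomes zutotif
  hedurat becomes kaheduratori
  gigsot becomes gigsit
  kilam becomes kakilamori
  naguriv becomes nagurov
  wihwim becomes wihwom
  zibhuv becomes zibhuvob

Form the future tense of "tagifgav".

katagifgavori

hedurat and kuvokot both end in -t yet inflect differently (kaheduratori, kuvokit), so the final letter is not what conditions the rule; the last vowel is.
"tagifgav" has last vowel 'a'. The stems whose last vowel is 'a' (hedurat → kaheduratori, kilam → kakilamori, gophaf → kagophafori) add ka- … -ori around the stem.
So tagifgav → katagifgavori.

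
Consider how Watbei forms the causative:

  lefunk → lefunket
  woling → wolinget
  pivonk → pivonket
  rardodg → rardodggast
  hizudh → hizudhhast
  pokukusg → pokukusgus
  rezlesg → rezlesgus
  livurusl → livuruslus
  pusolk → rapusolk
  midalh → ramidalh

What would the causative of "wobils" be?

"wobils" has second-to-last letter 'l'. The stems whose second-to-last letter is 'l' (pusolk → rapusolk, midalh → ramidalh) add the prefix ra-.
The other patterns: stems whose second-to-last letter is 'n' add -et; stems whose second-to-last letter is 'd' double the final consonant and add -ast; stems whose second-to-last letter is 's' add -us.
So wobils → rawobils.

rawobils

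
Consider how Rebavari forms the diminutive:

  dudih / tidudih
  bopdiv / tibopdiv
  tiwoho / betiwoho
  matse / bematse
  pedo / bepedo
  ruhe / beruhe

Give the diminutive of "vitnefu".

bevitnefu

dudih and matse both have 2 vowels yet inflect differently (tidudih, bematse), so the number of vowels is not what conditions the rule; whether the stem ends in a vowel or a consonant is.
"vitnefu" ends in a vowel. The stems ending in a vowel (tiwoho → betiwoho, matse → bematse, pedo → bepedo) add the prefix be-.
So vitnefu → bevitnefu.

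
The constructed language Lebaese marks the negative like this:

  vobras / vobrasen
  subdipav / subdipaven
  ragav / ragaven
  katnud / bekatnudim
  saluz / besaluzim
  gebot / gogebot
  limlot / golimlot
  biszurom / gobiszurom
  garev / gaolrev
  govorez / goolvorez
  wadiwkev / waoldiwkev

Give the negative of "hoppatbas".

subdipav and garev both end in -v yet inflect differently (subdipaven, gaolrev), so the final letter is not what conditions the rule; the last vowel is.
"hoppatbas" has last vowel 'a'. The stems whose last vowel is 'a' (vobras → vobrasen, subdipav → subdipaven, ragav → ragaven) add -en.
The other patterns: stems whose last vowel is 'u' add be- … -im around the stem; stems whose last vowel is 'o' add the prefix go-; stems whose last vowel is 'e' insert -ol- after the first vowel.
So hoppatbas → hoppatbasen.

hoppatbasen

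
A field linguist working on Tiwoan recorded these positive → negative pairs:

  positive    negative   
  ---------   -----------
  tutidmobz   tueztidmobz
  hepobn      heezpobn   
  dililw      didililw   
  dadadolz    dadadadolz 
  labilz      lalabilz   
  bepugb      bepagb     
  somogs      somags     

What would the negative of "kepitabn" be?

tutidmobz and dadadolz both end in -z yet inflect differently (tueztidmobz, dadadadolz), so the final letter is not what conditions the rule; the second-to-last letter is.
"kepitabn" has second-to-last letter 'b'. The stems whose second-to-last letter is 'b' (tutidmobz → tueztidmobz, hepobn → heezpobn) insert -ez- after the first vowel.
The other patterns: stems whose second-to-last letter is 'l' repeat the first consonant+vowel as a prefix; stems whose second-to-last letter is 'g' change the last vowel to 'a'.
So kepitabn → keezpitabn.

keezpitabn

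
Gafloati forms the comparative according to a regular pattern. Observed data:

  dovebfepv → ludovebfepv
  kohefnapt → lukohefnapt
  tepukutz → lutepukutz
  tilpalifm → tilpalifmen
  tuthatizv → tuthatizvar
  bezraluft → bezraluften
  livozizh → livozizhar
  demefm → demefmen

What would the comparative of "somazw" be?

somazwar

"somazw" has second-to-last letter 'z'. The stems whose second-to-last letter is 'z' (livozizh → livozizhar, tuthatizv → tuthatizvar) add -ar.
The other patterns: stems whose second-to-last letter is 'p' or 't' add the prefix lu-; stems whose second-to-last letter is 'f' add -en.
So somazw → somazwar.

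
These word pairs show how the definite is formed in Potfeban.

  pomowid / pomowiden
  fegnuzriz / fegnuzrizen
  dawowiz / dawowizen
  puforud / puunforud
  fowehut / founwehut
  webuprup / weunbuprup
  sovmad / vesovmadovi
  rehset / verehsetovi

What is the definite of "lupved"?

velupvedovi

pomowid and puforud both end in -d yet inflect differently (pomowiden, puunforud), so the final letter is not what conditions the rule; the last vowel is.
"lupved" has last vowel 'e'. The one such stem in the data (rehset → verehsetovi) adds ve- … -ovi around the stem, so the same rule applies.
So lupved → velupvedovi.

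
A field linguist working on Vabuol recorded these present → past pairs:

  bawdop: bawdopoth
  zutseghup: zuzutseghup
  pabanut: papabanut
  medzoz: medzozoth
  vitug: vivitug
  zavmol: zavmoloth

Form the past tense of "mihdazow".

bawdop and zutseghup both end in -p yet inflect differently (bawdopoth, zuzutseghup), so the final letter is not what conditions the rule; the last vowel is.
"mihdazow" has last vowel 'o'. The stems whose last vowel is 'o' (medzoz → medzozoth, zavmol → zavmoloth, bawdop → bawdopoth) add -oth.
So mihdazow → mihdazowoth.

mihdazowoth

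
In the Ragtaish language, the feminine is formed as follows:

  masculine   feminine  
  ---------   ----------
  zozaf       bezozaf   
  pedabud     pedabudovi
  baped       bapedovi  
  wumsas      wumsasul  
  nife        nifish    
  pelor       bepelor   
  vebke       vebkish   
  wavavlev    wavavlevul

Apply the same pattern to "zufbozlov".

zufbozlovul

"zufbozlov" ends in -v. The one such stem in the data (wavavlev → wavavlevul) adds -ul, so the same rule applies.
So zufbozlov → zufbozlovul.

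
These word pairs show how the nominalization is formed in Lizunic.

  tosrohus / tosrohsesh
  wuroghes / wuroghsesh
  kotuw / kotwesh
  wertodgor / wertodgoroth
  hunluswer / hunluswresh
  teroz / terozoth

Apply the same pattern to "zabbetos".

zabbetosoth

wertodgor and hunluswer both end in -r yet inflect differently (wertodgoroth, hunluswresh), so the final letter is not what conditions the rule; the last vowel is.
"zabbetos" has last vowel 'o'. The stems whose last vowel is 'o' (teroz → terozoth, wertodgor → wertodgoroth) add -oth.
So zabbetos → zabbetosoth.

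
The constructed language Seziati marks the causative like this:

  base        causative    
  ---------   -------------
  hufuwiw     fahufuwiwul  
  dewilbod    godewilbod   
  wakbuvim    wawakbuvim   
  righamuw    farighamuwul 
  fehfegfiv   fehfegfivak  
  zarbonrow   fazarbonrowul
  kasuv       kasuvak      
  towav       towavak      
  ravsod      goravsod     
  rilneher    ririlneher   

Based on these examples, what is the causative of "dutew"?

fadutewul

hufuwiw and fehfegfiv both have last vowel 'i' yet inflect differently (fahufuwiwul, fehfegfivak), so the last vowel is not what conditions the rule; the final letter is.
"dutew" ends in -w. The stems ending in -w (righamuw → farighamuwul, zarbonrow → fazarbonrowul, hufuwiw → fahufuwiwul) add fa- … -ul around the stem.
So dutew → fadutewul.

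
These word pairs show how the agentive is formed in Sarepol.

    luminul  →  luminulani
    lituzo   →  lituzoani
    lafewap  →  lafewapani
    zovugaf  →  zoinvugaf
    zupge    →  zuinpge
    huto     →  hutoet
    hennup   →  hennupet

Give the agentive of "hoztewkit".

lituzo and huto both end in -o yet inflect differently (lituzoani, hutoet), so the final letter is not what conditions the rule; the first letter is.
"hoztewkit" begins with h-. The stems beginning with h- (huto → hutoet, hennup → hennupet) add -et.
So hoztewkit → hoztewkitet.

hoztewkitet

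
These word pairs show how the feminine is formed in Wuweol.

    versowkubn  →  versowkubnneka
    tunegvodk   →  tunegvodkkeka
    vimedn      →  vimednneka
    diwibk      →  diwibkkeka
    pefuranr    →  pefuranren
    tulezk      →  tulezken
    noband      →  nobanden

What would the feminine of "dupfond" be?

dupfonden

tunegvodk and tulezk both end in -k yet inflect differently (tunegvodkkeka, tulezken), so the final letter is not what conditions the rule; the second-to-last letter is.
"dupfond" has second-to-last letter 'n'. The stems whose second-to-last letter is 'n' (pefuranr → pefuranren, noband → nobanden) add -en.
The other pattern: stems whose second-to-last letter is 'b' or 'd' double the final consonant and add -eka.
So dupfond → dupfonden.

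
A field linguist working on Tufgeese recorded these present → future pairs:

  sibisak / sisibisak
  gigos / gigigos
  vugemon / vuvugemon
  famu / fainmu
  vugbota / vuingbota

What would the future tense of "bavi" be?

"bavi" ends in a vowel. The stems ending in a vowel (famu → fainmu, vugbota → vuingbota) insert -in- after the first vowel.
The other pattern: stems ending in a consonant repeat the first consonant+vowel as a prefix.
So bavi → bainvi.

bainvi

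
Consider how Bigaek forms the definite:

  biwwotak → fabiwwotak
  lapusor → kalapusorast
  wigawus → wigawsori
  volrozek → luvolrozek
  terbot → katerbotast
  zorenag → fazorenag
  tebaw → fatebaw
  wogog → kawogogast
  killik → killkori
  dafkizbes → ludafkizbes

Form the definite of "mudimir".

mudimrori

"mudimir" has last vowel 'i'. The one such stem in the data (killik → killkori) deletes the last vowel and adds -ori (as does wigawus), so the same rule applies.
So mudimir → mudimrori.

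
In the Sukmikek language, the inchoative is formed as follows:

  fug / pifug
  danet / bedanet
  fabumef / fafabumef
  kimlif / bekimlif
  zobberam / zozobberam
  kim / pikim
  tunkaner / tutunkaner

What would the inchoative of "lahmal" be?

belahmal

kimlif and fabumef both end in -f yet inflect differently (bekimlif, fafabumef), so the final letter is not what conditions the rule; the number of vowels is.
"lahmal" has 2 vowels. The stems with 2 vowels (danet → bedanet, kimlif → bekimlif) add the prefix be-.
The other patterns: stems with 1 vowel add the prefix pi-; stems with 3 vowels repeat the first consonant+vowel as a prefix.
So lahmal → belahmal.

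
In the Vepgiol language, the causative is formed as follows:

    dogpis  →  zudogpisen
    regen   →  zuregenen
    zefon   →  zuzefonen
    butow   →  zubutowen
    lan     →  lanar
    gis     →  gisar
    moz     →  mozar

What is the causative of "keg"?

regen and lan both end in -n yet inflect differently (zuregenen, lanar), so the final letter is not what conditions the rule; the number of vowels is.
"keg" has 1 vowel. The stems with 1 vowel (lan → lanar, gis → gisar, moz → mozar) add -ar.
So keg → kegar.

kegar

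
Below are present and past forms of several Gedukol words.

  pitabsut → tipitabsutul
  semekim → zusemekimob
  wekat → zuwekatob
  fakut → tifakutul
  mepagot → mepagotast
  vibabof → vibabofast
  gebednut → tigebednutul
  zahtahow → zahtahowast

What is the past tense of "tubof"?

mepagot and fakut both end in -t yet inflect differently (mepagotast, tifakutul), so the final letter is not what conditions the rule; the last vowel is.
"tubof" has last vowel 'o'. The stems whose last vowel is 'o' (vibabof → vibabofast, mepagot → mepagotast, zahtahow → zahtahowast) add -ast.
The other patterns: stems whose last vowel is 'u' add ti- … -ul around the stem; stems whose last vowel is 'a' or 'i' add zu- … -ob around the stem.
So tubof → tubofast.

tubofast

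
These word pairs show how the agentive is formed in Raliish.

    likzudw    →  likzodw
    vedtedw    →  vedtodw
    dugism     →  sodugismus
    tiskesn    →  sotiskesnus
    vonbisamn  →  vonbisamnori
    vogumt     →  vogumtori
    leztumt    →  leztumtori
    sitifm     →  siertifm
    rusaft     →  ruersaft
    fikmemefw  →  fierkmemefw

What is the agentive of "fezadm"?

fezodm

tiskesn and vonbisamn both end in -n yet inflect differently (sotiskesnus, vonbisamnori), so the final letter is not what conditions the rule; the second-to-last letter is.
"fezadm" has second-to-last letter 'd'. The stems whose second-to-last letter is 'd' (likzudw → likzodw, vedtedw → vedtodw) change the last vowel to 'o'.
The other patterns: stems whose second-to-last letter is 's' add so- … -us around the stem; stems whose second-to-last letter is 'm' add -ori; stems whose second-to-last letter is 'f' insert -er- after the first vowel.
So fezadm → fezodm.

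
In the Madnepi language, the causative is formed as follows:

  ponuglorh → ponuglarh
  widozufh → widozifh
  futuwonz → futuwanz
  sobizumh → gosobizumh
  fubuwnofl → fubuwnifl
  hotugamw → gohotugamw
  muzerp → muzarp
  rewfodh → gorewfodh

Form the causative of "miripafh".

"miripafh" has second-to-last letter 'f'. The stems whose second-to-last letter is 'f' (fubuwnofl → fubuwnifl, widozufh → widozifh) change the last vowel to 'i'.
The other patterns: stems whose second-to-last letter is 'd' or 'm' add the prefix go-; stems whose second-to-last letter is 'n' or 'r' change the last vowel to 'a'.
So miripafh → miripifh.

miripifh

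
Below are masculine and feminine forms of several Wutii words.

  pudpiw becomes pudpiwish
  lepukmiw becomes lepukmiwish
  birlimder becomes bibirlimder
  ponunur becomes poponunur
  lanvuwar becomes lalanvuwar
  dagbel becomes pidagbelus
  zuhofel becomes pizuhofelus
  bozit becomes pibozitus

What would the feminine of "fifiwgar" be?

fififiwgar

"fifiwgar" ends in -r. The stems ending in -r (birlimder → bibirlimder, ponunur → poponunur, lanvuwar → lalanvuwar) repeat the first consonant+vowel as a prefix.
So fifiwgar → fififiwgar.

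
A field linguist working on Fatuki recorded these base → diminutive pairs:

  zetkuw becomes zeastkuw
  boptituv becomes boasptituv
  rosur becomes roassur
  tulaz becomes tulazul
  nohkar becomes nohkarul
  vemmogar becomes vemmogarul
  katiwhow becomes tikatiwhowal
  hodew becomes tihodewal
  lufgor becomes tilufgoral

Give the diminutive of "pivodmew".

rosur and nohkar both end in -r yet inflect differently (roassur, nohkarul), so the final letter is not what conditions the rule; the last vowel is.
"pivodmew" has last vowel 'e'. The one such stem in the data (hodew → tihodewal) adds ti- … -al around the stem, so the same rule applies.
The other patterns: stems whose last vowel is 'u' insert -as- after the first vowel; stems whose last vowel is 'a' add -ul.
So pivodmew → tipivodmewal.

tipivodmewal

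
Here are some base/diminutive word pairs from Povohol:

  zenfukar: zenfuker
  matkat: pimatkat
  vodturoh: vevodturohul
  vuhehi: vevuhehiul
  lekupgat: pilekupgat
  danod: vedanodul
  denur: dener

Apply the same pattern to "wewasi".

vewewasiul

matkat and zenfukar both have last vowel 'a' yet inflect differently (pimatkat, zenfuker), so the last vowel is not what conditions the rule; the final letter is.
"wewasi" ends in -i. The one such stem in the data (vuhehi → vevuhehiul) adds ve- … -ul around the stem, so the same rule applies.
The other patterns: stems ending in -t add the prefix pi-; stems ending in -r change the last vowel to 'e'.
So wewasi → vewewasiul.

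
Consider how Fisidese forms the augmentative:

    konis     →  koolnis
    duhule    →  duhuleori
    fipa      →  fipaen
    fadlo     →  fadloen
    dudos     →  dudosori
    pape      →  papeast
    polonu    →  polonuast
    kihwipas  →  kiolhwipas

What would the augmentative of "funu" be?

duhule and pape both end in -e yet inflect differently (duhuleori, papeast), so the final letter is not what conditions the rule; the first letter is.
"funu" begins with f-. The stems beginning with f- (fadlo → fadloen, fipa → fipaen) add -en.
So funu → funuen.

funuen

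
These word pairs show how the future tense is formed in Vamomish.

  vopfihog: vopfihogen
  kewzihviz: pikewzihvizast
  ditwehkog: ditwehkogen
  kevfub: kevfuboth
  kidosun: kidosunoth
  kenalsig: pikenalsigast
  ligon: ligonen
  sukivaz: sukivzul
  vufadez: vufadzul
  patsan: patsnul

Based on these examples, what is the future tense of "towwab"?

towwbul

kidosun and ligon both end in -n yet inflect differently (kidosunoth, ligonen), so the final letter is not what conditions the rule; the last vowel is.
"towwab" has last vowel 'a'. The stems whose last vowel is 'a' (sukivaz → sukivzul, patsan → patsnul) delete the last vowel and add -ul.
The other patterns: stems whose last vowel is 'u' add -oth; stems whose last vowel is 'o' add -en; stems whose last vowel is 'i' add pi- … -ast around the stem.
So towwab → towwbul.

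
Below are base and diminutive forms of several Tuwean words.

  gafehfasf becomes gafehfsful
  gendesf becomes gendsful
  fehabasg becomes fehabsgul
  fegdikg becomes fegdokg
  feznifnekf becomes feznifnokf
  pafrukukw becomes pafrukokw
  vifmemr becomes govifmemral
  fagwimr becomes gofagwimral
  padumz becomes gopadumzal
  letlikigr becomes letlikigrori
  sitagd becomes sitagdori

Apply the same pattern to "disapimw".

godisapimwal

fehabasg and fegdikg both end in -g yet inflect differently (fehabsgul, fegdokg), so the final letter is not what conditions the rule; the second-to-last letter is.
"disapimw" has second-to-last letter 'm'. The stems whose second-to-last letter is 'm' (vifmemr → govifmemral, fagwimr → gofagwimral, padumz → gopadumzal) add go- … -al around the stem.
So disapimw → godisapimwal.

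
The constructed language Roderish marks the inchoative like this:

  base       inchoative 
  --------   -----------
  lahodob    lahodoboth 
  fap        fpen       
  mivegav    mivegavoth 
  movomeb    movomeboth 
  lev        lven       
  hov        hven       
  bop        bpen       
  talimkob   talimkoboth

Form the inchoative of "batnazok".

mivegav and hov both end in -v yet inflect differently (mivegavoth, hven), so the final letter is not what conditions the rule; the number of vowels is.
"batnazok" has 3 vowels. The stems with 3 vowels (talimkob → talimkoboth, mivegav → mivegavoth, movomeb → movomeboth) add -oth.
The other pattern: stems with 1 vowel delete the last vowel and add -en.
So batnazok → batnazokoth.

batnazokoth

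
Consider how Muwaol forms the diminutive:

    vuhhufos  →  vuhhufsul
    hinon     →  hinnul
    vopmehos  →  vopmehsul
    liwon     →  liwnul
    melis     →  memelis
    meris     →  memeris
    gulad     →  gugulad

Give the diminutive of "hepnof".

hepnful

"hepnof" has last vowel 'o'. The stems whose last vowel is 'o' (vuhhufos → vuhhufsul, hinon → hinnul, vopmehos → vopmehsul) delete the last vowel and add -ul.
So hepnof → hepnful.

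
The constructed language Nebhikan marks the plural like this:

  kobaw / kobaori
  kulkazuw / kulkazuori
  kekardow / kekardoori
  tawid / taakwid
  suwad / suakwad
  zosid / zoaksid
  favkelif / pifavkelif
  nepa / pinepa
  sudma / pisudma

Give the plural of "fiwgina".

pifiwgina

"fiwgina" ends in -a. The stems ending in -a (nepa → pinepa, sudma → pisudma) add the prefix pi-.
The other patterns: stems ending in -w drop the final letter and add -ori; stems ending in -d insert -ak- after the first vowel.
So fiwgina → pifiwgina.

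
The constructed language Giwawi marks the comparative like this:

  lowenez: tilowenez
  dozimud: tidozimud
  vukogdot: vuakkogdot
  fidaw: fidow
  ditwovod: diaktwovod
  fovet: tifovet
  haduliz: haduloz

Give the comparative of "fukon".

"fukon" has last vowel 'o'. The stems whose last vowel is 'o' (ditwovod → diaktwovod, vukogdot → vuakkogdot) insert -ak- after the first vowel.
The other patterns: stems whose last vowel is 'e' or 'u' add the prefix ti-; stems whose last vowel is 'a' or 'i' change the last vowel to 'o'.
So fukon → fuakkon.

fuakkon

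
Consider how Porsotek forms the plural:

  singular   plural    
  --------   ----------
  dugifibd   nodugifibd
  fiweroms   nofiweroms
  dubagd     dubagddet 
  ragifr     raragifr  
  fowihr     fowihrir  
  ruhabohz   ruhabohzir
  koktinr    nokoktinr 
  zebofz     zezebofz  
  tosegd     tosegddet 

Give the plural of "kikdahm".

kikdahmir

"kikdahm" has second-to-last letter 'h'. The stems whose second-to-last letter is 'h' (fowihr → fowihrir, ruhabohz → ruhabohzir) add -ir.
So kikdahm → kikdahmir.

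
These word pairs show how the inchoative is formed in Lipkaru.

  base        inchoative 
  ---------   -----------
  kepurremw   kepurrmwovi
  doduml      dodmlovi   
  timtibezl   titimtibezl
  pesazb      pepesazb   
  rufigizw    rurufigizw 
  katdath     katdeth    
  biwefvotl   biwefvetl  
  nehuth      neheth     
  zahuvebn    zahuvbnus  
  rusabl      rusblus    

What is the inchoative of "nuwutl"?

nuwetl

doduml and timtibezl both end in -l yet inflect differently (dodmlovi, titimtibezl), so the final letter is not what conditions the rule; the second-to-last letter is.
"nuwutl" has second-to-last letter 't'. The stems whose second-to-last letter is 't' (katdath → katdeth, biwefvotl → biwefvetl, nehuth → neheth) change the last vowel to 'e'.
The other patterns: stems whose second-to-last letter is 'm' delete the last vowel and add -ovi; stems whose second-to-last letter is 'z' repeat the first consonant+vowel as a prefix; stems whose second-to-last letter is 'b' delete the last vowel and add -us.
So nuwutl → nuwetl.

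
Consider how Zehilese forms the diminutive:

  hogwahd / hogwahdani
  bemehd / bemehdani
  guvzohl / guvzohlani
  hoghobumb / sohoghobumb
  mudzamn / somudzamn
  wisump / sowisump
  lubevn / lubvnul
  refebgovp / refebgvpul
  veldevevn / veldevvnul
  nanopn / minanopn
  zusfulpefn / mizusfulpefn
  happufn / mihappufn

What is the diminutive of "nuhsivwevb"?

nuhsivwvbul

mudzamn and lubevn both end in -n yet inflect differently (somudzamn, lubvnul), so the final letter is not what conditions the rule; the second-to-last letter is.
"nuhsivwevb" has second-to-last letter 'v'. The stems whose second-to-last letter is 'v' (lubevn → lubvnul, refebgovp → refebgvpul, veldevevn → veldevvnul) delete the last vowel and add -ul.
So nuhsivwevb → nuhsivwvbul.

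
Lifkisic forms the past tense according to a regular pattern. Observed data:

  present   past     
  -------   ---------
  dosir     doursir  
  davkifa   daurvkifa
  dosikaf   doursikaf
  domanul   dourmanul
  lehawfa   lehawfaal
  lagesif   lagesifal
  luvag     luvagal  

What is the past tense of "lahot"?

lahotal

"lahot" begins with l-. The stems beginning with l- (lehawfa → lehawfaal, lagesif → lagesifal, luvag → luvagal) add -al.
So lahot → lahotal.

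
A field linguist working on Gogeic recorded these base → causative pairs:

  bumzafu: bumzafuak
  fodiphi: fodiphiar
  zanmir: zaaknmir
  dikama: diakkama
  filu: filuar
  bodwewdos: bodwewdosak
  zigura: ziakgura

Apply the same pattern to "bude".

budeak

"bude" begins with b-. The stems beginning with b- (bumzafu → bumzafuak, bodwewdos → bodwewdosak) add -ak.
The other patterns: stems beginning with f- add -ar; stems beginning with d- or z- insert -ak- after the first vowel.
So bude → budeak.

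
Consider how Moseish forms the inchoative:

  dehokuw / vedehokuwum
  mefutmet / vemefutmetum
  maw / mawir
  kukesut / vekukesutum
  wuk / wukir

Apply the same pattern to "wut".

maw and dehokuw both end in -w yet inflect differently (mawir, vedehokuwum), so the final letter is not what conditions the rule; the number of vowels is.
"wut" has 1 vowel. The stems with 1 vowel (maw → mawir, wuk → wukir) add -ir.
The other pattern: stems with 3 vowels add ve- … -um around the stem.
So wut → wutir.

wutir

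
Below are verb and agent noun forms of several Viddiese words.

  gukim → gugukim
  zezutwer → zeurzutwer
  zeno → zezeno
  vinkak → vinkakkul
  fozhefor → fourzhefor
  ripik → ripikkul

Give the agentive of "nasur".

"nasur" ends in -r. The stems ending in -r (zezutwer → zeurzutwer, fozhefor → fourzhefor) insert -ur- after the first vowel.
So nasur → naursur.

naursur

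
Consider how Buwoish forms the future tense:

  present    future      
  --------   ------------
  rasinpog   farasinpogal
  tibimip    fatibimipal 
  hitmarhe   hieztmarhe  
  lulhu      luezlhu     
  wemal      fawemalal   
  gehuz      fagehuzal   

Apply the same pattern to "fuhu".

gehuz and lulhu both have last vowel 'u' yet inflect differently (fagehuzal, luezlhu), so the last vowel is not what conditions the rule; whether the stem ends in a vowel or a consonant is.
"fuhu" ends in a vowel. The stems ending in a vowel (hitmarhe → hieztmarhe, lulhu → luezlhu) insert -ez- after the first vowel.
The other pattern: stems ending in a consonant add fa- … -al around the stem.
So fuhu → fuezhu.

fuezhu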